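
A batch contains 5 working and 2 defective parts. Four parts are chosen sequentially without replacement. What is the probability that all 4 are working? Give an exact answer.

1/7

P = 5/7 × 4/6 × 3/5 × 2/4 = 120/840 = 1/7.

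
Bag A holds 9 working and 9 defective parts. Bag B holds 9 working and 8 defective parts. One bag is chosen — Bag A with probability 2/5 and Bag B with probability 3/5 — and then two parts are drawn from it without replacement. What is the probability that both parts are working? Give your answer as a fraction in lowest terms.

43/170

From Bag A: P(both working) = (9/18)(8/17) = 4/17.
From Bag B: P(both working) = (9/17)(8/16) = 9/34.
Total probability = (2/5)(4/17) + (3/5)(9/34) = 43/170.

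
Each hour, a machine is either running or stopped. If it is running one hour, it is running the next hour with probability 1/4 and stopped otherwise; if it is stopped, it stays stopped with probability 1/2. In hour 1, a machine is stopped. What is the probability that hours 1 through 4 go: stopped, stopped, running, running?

Hour 1 is given. For each transition, use the conditional probability from the current state:
P(stopped | stopped) = 1/2; P(running | stopped) = 1/2; P(running | running) = 1/4.
P = 1/2 × 1/2 × 1/4 = 1/16.

1/16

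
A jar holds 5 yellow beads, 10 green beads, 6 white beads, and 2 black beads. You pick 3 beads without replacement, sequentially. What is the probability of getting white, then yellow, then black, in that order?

Multiply the probability of each draw given the previous ones:
P = 6/23 × 5/22 × 2/21 = 60/10626 = 10/1771.

10/1771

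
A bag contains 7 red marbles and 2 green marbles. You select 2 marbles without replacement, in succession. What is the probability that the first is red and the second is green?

7/36

Chain rule:
P = 7/9 × 2/8 = 14/72 = 7/36.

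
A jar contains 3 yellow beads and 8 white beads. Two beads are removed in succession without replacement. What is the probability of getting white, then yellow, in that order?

Chain rule:
P = 8/11 × 3/10 = 24/110 = 12/55.

12/55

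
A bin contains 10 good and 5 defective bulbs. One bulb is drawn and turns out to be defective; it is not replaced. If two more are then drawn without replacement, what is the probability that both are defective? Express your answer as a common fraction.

With the first bulb removed, 4 defective remain out of 14.
P = 4/14 × 3/13 = 12/182 = 6/91.

6/91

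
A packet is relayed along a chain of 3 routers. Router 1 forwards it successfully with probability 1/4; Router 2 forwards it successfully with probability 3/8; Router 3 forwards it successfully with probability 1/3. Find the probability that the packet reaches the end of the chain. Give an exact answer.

1/32

Multiplying along the chain,
P = 1/4 × 3/8 × 1/3 = 3/96 = 1/32.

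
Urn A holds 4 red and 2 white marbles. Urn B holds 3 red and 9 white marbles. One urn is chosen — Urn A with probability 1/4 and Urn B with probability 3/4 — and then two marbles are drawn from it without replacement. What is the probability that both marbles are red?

59/440

From Urn A: P(both red) = (4/6)(3/5) = 2/5.
From Urn B: P(both red) = (3/12)(2/11) = 1/22.
Total probability = (1/4)(2/5) + (3/4)(1/22) = 59/440.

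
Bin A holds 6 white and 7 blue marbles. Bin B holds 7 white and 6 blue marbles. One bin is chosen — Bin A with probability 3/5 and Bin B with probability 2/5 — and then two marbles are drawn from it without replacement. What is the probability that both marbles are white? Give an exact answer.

From Bin A: P(both white) = (6/13)(5/12) = 5/26.
From Bin B: P(both white) = (7/13)(6/12) = 7/26.
Total probability = (3/5)(5/26) + (2/5)(7/26) = 29/130.

29/130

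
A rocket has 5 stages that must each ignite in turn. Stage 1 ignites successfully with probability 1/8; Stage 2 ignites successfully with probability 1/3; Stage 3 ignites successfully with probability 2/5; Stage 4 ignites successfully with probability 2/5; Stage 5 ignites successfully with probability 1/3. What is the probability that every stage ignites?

Each stage is reached only if all earlier stages succeed, so
P = 1/8 × 1/3 × 2/5 × 2/5 × 1/3 = 4/1800 = 1/450.

1/450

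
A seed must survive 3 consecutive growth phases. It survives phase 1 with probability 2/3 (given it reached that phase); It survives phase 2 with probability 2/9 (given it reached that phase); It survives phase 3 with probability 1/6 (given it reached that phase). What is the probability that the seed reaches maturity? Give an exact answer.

2/81

The events are sequential, so multiply the conditional probabilities:
P = 2/3 × 2/9 × 1/6 = 4/162 = 2/81.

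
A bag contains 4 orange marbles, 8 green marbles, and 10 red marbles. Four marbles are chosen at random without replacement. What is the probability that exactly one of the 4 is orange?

One ordering (orange drawn first) has probability 4/22 × 18/21 × 17/20 × 16/19 = 19584/175560 = 816/7315.
There are C(4,1) = 4 such orderings, each equally likely, so P = 4 × 816/7315 = 3264/7315.

3264/7315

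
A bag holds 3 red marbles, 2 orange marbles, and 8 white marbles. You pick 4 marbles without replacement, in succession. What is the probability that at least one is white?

P(no white) = 5/13 × 4/12 × 3/11 × 2/10 = 120/17160 = 1/143.
P(at least one) = 1 − 1/143 = 142/143.

142/143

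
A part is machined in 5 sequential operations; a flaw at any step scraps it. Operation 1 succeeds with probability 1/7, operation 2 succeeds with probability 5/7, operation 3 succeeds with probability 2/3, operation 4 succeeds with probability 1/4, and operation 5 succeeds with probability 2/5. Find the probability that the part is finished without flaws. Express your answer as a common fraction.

Each stage is reached only if all earlier stages succeed, so
P = 1/7 × 5/7 × 2/3 × 1/4 × 2/5 = 20/2940 = 1/147.

1/147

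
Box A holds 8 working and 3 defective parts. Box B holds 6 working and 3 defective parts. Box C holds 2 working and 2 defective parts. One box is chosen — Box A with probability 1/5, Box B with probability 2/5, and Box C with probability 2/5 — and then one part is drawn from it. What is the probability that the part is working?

From Box A: P(working) = 8/11.
From Box B: P(working) = 6/9.
From Box C: P(working) = 2/4.
Total probability = (1/5)(8/11) + (2/5)(6/9) + (2/5)(2/4) = 101/165.

101/165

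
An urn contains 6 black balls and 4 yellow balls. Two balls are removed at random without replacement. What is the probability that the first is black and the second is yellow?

Chain rule:
P = 6/10 × 4/9 = 24/90 = 4/15.

4/15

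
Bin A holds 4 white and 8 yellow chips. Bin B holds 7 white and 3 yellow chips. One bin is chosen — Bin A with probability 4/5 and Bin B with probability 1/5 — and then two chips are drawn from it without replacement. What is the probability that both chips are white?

137/825

From Bin A: P(both white) = (4/12)(3/11) = 1/11.
From Bin B: P(both white) = (7/10)(6/9) = 7/15.
Total probability = (4/5)(1/11) + (1/5)(7/15) = 137/825.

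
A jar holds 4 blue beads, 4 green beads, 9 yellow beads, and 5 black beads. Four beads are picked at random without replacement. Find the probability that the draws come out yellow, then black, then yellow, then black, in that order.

12/1463

Each draw changes the counts, so multiply the conditional probabilities along the sequence:
P = 9/22 × 5/21 × 8/20 × 4/19 = 1440/175560 = 12/1463.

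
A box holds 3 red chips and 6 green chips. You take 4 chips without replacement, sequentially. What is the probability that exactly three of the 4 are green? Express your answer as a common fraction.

10/21

One ordering (green drawn first) has probability 6/9 × 5/8 × 4/7 × 3/6 = 360/3024 = 5/42.
There are C(4,3) = 4 such orderings, each equally likely, so P = 4 × 5/42 = 10/21.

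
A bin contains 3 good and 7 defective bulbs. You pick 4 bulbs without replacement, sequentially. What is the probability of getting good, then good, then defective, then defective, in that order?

Each draw changes the counts, so multiply the conditional probabilities along the sequence:
P = 3/10 × 2/9 × 7/8 × 6/7 = 252/5040 = 1/20.

1/20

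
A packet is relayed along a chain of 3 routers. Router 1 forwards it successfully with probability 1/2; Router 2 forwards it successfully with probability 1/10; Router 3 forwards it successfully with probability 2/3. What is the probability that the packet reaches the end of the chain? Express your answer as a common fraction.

1/30

Each stage is reached only if all earlier stages succeed, so
P = 1/2 × 1/10 × 2/3 = 2/60 = 1/30.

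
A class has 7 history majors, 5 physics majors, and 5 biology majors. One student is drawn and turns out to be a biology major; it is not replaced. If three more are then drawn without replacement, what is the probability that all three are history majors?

After the first draw, 7 of the remaining 16 students are history majors.
P = 7/16 × 6/15 × 5/14 = 210/3360 = 1/16.

1/16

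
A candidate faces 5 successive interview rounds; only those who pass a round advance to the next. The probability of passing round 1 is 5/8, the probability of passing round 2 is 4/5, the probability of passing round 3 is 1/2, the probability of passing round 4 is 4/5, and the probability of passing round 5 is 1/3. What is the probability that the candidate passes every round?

Each stage is reached only if all earlier stages succeed, so
P = 5/8 × 4/5 × 1/2 × 4/5 × 1/3 = 80/1200 = 1/15.

1/15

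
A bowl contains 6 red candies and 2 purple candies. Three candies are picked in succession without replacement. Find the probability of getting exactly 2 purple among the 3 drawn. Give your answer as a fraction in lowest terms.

One ordering (purple drawn first) has probability 2/8 × 1/7 × 6/6 = 12/336 = 1/28.
There are C(3,2) = 3 such orderings, each equally likely, so P = 3 × 1/28 = 3/28.

3/28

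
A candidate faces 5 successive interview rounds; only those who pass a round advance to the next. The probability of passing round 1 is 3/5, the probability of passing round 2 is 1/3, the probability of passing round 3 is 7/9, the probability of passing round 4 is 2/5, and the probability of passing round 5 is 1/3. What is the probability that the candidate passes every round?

Multiplying along the chain,
P = 3/5 × 1/3 × 7/9 × 2/5 × 1/3 = 42/2025 = 14/675.

14/675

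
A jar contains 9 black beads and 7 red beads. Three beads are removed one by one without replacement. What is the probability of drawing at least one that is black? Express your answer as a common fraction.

P(no black) = 7/16 × 6/15 × 5/14 = 210/3360 = 1/16.
P(at least one) = 1 − 1/16 = 15/16.

15/16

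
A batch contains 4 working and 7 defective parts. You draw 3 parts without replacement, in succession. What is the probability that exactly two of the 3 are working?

One ordering (working drawn first) has probability 4/11 × 3/10 × 7/9 = 84/990 = 14/165.
There are C(3,2) = 3 such orderings, each equally likely, so P = 3 × 14/165 = 14/55.

14/55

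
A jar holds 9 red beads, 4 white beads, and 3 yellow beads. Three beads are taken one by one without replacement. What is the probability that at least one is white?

17/28

P(no white) = 12/16 × 11/15 × 10/14 = 1320/3360 = 11/28.
P(at least one) = 1 − 11/28 = 17/28.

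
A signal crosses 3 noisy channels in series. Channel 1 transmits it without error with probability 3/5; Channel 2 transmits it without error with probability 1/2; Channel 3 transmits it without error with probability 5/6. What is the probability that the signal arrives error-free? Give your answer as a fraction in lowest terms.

1/4

Multiplying along the chain,
P = 3/5 × 1/2 × 5/6 = 15/60 = 1/4.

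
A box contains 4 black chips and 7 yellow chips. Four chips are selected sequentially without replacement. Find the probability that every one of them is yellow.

P = 7/11 × 6/10 × 5/9 × 4/8 = 840/7920 = 7/66.

7/66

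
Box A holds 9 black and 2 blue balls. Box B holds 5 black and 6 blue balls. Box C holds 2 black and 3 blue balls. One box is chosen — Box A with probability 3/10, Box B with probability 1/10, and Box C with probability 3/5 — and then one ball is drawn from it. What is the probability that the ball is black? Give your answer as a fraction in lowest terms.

146/275

From Box A: P(black) = 9/11.
From Box B: P(black) = 5/11.
From Box C: P(black) = 2/5.
Total probability = (3/10)(9/11) + (1/10)(5/11) + (3/5)(2/5) = 146/275.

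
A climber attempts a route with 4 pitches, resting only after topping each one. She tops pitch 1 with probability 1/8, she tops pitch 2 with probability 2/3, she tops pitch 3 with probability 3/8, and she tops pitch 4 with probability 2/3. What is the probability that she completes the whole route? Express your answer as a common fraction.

1/48

Multiplying along the chain,
P = 1/8 × 2/3 × 3/8 × 2/3 = 12/576 = 1/48.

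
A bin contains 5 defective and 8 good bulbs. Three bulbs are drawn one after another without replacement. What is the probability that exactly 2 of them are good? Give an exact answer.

One ordering (good drawn first) has probability 8/13 × 7/12 × 5/11 = 280/1716 = 70/429.
There are C(3,2) = 3 such orderings, each equally likely, so P = 3 × 70/429 = 70/143.

70/143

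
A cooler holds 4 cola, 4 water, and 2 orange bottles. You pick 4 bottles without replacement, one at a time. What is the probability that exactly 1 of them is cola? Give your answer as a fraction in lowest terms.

One ordering (cola drawn first) has probability 4/10 × 6/9 × 5/8 × 4/7 = 480/5040 = 2/21.
There are C(4,1) = 4 such orderings, each equally likely, so P = 4 × 2/21 = 8/21.

8/21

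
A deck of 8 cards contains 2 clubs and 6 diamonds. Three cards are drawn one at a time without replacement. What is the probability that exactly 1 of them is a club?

15/28

One ordering (a club drawn first) has probability 2/8 × 6/7 × 5/6 = 60/336 = 5/28.
There are C(3,1) = 3 such orderings, each equally likely, so P = 3 × 5/28 = 15/28.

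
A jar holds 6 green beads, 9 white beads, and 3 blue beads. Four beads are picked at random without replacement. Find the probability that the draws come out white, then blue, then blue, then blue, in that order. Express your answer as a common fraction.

Each draw changes the counts, so multiply the conditional probabilities along the sequence:
P = 9/18 × 3/17 × 2/16 × 1/15 = 54/73440 = 1/1360.

1/1360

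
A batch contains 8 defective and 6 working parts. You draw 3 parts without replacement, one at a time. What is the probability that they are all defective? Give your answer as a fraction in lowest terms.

2/13

P = 8/14 × 7/13 × 6/12 = 336/2184 = 2/13.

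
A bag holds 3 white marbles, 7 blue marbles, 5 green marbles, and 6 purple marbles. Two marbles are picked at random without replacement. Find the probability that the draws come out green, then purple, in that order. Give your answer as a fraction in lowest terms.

1/14

Chain rule:
P = 5/21 × 6/20 = 30/420 = 1/14.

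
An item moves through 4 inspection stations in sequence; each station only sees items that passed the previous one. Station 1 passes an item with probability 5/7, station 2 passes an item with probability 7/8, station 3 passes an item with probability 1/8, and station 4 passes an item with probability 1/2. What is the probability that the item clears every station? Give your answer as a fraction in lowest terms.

Each stage is reached only if all earlier stages succeed, so
P = 5/7 × 7/8 × 1/8 × 1/2 = 35/896 = 5/128.

5/128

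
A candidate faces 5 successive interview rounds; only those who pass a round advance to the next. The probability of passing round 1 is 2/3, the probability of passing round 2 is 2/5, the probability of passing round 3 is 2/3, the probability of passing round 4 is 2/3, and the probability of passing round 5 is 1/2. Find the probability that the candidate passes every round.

8/135

Multiplying along the chain,
P = 2/3 × 2/5 × 2/3 × 2/3 × 1/2 = 16/270 = 8/135.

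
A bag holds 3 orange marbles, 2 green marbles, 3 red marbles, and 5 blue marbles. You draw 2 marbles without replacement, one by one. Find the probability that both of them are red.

P(all red) = 3/13 × 2/12 = 6/156 = 1/26.

1/26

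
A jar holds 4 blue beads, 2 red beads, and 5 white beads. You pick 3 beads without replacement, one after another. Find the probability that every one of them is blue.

P(all blue) = 4/11 × 3/10 × 2/9 = 24/990 = 4/165.

4/165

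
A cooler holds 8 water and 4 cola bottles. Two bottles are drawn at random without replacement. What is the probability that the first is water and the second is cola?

Chain rule:
P = 8/12 × 4/11 = 32/132 = 8/33.

8/33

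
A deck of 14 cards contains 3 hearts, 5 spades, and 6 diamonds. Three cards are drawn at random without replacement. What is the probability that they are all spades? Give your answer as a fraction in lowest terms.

P(all spades) = 5/14 × 4/13 × 3/12 = 60/2184 = 5/182.

5/182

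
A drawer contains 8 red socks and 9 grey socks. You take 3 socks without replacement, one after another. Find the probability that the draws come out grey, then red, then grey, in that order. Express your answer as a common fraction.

Chain rule:
P = 9/17 × 8/16 × 8/15 = 576/4080 = 12/85.

12/85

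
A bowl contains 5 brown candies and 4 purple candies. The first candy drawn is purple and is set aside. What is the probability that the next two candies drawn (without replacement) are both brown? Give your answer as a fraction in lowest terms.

After the first draw, 5 of the remaining 8 candies are brown.
P = 5/8 × 4/7 = 20/56 = 5/14.

5/14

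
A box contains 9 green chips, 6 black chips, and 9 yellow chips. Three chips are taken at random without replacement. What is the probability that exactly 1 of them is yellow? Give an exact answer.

945/2024

One ordering (yellow drawn first) has probability 9/24 × 15/23 × 14/22 = 1890/12144 = 315/2024.
There are C(3,1) = 3 such orderings, each equally likely, so P = 3 × 315/2024 = 945/2024.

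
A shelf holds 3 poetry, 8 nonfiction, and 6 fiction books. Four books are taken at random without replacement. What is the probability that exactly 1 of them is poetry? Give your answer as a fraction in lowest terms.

One ordering (poetry drawn first) has probability 3/17 × 14/16 × 13/15 × 12/14 = 6552/57120 = 39/340.
There are C(4,1) = 4 such orderings, each equally likely, so P = 4 × 39/340 = 39/85.

39/85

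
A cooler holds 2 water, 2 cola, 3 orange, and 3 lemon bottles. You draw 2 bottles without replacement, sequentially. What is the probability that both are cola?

1/45

P(every draw is cola) = 2/10 × 1/9 = 2/90 = 1/45.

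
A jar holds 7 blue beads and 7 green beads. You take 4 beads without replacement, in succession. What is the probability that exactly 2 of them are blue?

63/143

One ordering (blue drawn first) has probability 7/14 × 6/13 × 7/12 × 6/11 = 1764/24024 = 21/286.
There are C(4,2) = 6 such orderings, each equally likely, so P = 6 × 21/286 = 63/143.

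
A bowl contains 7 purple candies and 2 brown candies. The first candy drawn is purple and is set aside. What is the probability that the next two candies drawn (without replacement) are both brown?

With the first candy removed, 2 brown remain out of 8.
P = 2/8 × 1/7 = 2/56 = 1/28.

1/28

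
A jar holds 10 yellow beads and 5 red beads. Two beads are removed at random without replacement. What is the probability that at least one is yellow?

19/21

P(no yellow) = 5/15 × 4/14 = 20/210 = 2/21.
P(at least one) = 1 − 2/21 = 19/21.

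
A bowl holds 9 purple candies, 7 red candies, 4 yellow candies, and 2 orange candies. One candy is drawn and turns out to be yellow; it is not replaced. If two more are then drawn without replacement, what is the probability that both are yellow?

After the first draw, 3 of the remaining 21 candies are yellow.
P = 3/21 × 2/20 = 6/420 = 1/70.

1/70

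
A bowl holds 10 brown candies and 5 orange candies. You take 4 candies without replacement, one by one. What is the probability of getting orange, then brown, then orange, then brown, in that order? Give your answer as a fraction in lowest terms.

Each draw changes the counts, so multiply the conditional probabilities along the sequence:
P = 5/15 × 10/14 × 4/13 × 9/12 = 1800/32760 = 5/91.

5/91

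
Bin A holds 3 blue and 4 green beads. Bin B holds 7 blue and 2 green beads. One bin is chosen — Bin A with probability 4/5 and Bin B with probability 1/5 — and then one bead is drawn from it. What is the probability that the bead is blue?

From Bin A: P(blue) = 3/7.
From Bin B: P(blue) = 7/9.
Total probability = (4/5)(3/7) + (1/5)(7/9) = 157/315.

157/315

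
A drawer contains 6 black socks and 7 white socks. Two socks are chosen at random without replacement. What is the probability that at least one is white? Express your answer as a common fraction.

21/26

P(no white) = 6/13 × 5/12 = 30/156 = 5/26.
P(at least one) = 1 − 5/26 = 21/26.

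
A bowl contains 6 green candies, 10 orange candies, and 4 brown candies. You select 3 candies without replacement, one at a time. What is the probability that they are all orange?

P(all orange) = 10/20 × 9/19 × 8/18 = 720/6840 = 2/19.

2/19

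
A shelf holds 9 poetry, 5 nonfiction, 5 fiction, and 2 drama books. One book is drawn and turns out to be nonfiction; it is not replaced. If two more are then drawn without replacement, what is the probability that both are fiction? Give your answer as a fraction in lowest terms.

1/19

After the first draw, 5 of the remaining 20 books are fiction.
P = 5/20 × 4/19 = 20/380 = 1/19.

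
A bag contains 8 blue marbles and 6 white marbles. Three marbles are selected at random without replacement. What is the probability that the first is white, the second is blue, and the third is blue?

2/13

Multiply the probability of each draw given the previous ones:
P = 6/14 × 8/13 × 7/12 = 336/2184 = 2/13.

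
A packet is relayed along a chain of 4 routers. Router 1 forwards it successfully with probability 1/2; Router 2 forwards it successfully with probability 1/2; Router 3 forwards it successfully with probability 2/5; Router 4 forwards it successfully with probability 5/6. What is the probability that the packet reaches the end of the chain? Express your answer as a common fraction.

Multiplying along the chain,
P = 1/2 × 1/2 × 2/5 × 5/6 = 10/120 = 1/12.

1/12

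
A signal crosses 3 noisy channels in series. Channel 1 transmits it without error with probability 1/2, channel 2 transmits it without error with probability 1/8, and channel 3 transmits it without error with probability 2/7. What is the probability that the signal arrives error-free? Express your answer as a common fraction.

The events are sequential, so multiply the conditional probabilities:
P = 1/2 × 1/8 × 2/7 = 2/112 = 1/56.

1/56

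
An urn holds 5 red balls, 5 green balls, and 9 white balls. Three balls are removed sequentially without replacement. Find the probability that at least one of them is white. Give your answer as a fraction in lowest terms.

P(no white) = 10/19 × 9/18 × 8/17 = 720/5814 = 40/323.
P(at least one) = 1 − 40/323 = 283/323.

283/323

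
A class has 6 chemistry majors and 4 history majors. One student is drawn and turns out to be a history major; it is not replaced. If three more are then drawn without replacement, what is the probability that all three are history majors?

After the first draw, 3 of the remaining 9 students are history majors.
P = 3/9 × 2/8 × 1/7 = 6/504 = 1/84.

1/84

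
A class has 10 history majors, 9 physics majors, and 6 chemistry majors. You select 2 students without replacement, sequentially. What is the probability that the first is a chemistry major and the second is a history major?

Each draw changes the counts, so multiply the conditional probabilities along the sequence:
P = 6/25 × 10/24 = 60/600 = 1/10.

1/10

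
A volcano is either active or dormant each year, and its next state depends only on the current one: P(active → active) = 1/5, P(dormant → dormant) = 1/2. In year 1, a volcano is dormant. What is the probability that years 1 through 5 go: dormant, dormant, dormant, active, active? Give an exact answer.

Year 1 is given. For each transition, use the conditional probability from the current state:
P(dormant | dormant) = 1/2; P(dormant | dormant) = 1/2; P(active | dormant) = 1/2; P(active | active) = 1/5.
P = 1/2 × 1/2 × 1/2 × 1/5 = 1/40.

1/40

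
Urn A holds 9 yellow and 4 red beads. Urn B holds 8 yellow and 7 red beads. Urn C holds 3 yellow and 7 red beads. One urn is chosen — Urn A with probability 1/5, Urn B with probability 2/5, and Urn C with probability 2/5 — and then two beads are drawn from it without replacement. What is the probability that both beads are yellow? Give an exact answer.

From Urn A: P(both yellow) = (9/13)(8/12) = 6/13.
From Urn B: P(both yellow) = (8/15)(7/14) = 4/15.
From Urn C: P(both yellow) = (3/10)(2/9) = 1/15.
Total probability = (1/5)(6/13) + (2/5)(4/15) + (2/5)(1/15) = 44/195.

44/195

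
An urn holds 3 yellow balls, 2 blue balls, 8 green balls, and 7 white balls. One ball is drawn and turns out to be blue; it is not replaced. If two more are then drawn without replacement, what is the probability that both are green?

28/171

After the first draw, 8 of the remaining 19 balls are green.
P = 8/19 × 7/18 = 56/342 = 28/171.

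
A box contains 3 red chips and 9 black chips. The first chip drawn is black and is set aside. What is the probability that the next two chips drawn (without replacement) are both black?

With the first chip removed, 8 black remain out of 11.
P = 8/11 × 7/10 = 56/110 = 28/55.

28/55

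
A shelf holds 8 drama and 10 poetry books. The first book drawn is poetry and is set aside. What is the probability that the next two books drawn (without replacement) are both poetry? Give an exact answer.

9/34

With the first book removed, 9 poetry remain out of 17.
P = 9/17 × 8/16 = 72/272 = 9/34.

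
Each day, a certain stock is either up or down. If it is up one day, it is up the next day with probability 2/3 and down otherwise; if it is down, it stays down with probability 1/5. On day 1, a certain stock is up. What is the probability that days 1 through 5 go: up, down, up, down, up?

Day 1 is given. For each transition, use the conditional probability from the current state:
P(down | up) = 1/3; P(up | down) = 4/5; P(down | up) = 1/3; P(up | down) = 4/5.
P = 1/3 × 4/5 × 1/3 × 4/5 = 16/225.

16/225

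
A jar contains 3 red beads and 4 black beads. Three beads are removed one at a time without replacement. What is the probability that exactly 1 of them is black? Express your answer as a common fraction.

One ordering (black drawn first) has probability 4/7 × 3/6 × 2/5 = 24/210 = 4/35.
There are C(3,1) = 3 such orderings, each equally likely, so P = 3 × 4/35 = 12/35.

12/35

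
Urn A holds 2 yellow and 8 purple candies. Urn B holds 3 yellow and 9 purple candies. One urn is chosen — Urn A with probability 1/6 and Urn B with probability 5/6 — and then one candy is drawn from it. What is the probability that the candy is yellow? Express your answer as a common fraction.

29/120

From Urn A: P(yellow) = 2/10.
From Urn B: P(yellow) = 3/12.
Total probability = (1/6)(2/10) + (5/6)(3/12) = 29/120.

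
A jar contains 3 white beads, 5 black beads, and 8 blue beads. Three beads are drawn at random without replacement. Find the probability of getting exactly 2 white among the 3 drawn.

39/560

One ordering (white drawn first) has probability 3/16 × 2/15 × 13/14 = 78/3360 = 13/560.
There are C(3,2) = 3 such orderings, each equally likely, so P = 3 × 13/560 = 39/560.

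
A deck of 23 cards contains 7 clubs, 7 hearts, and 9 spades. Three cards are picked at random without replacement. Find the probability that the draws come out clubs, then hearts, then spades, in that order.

Chain rule:
P = 7/23 × 7/22 × 9/21 = 441/10626 = 21/506.

21/506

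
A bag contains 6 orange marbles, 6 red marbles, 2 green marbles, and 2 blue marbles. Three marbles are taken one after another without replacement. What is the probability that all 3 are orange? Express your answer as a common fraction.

P(every draw is orange) = 6/16 × 5/15 × 4/14 = 120/3360 = 1/28.

1/28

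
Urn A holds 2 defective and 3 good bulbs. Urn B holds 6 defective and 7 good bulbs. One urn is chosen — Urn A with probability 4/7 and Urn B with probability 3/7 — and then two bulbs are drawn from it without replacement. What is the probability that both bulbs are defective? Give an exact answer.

From Urn A: P(both defective) = (2/5)(1/4) = 1/10.
From Urn B: P(both defective) = (6/13)(5/12) = 5/26.
Total probability = (4/7)(1/10) + (3/7)(5/26) = 127/910.

127/910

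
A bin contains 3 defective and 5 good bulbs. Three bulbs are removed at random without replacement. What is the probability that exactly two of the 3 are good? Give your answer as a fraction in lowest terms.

One ordering (good drawn first) has probability 5/8 × 4/7 × 3/6 = 60/336 = 5/28.
There are C(3,2) = 3 such orderings, each equally likely, so P = 3 × 5/28 = 15/28.

15/28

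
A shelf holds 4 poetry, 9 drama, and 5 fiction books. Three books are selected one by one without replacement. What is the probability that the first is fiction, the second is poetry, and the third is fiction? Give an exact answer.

5/306

Chain rule:
P = 5/18 × 4/17 × 4/16 = 80/4896 = 5/306.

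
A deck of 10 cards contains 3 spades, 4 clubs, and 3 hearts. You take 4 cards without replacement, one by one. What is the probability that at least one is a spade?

5/6

P(no spades) = 7/10 × 6/9 × 5/8 × 4/7 = 840/5040 = 1/6.
P(at least one) = 1 − 1/6 = 5/6.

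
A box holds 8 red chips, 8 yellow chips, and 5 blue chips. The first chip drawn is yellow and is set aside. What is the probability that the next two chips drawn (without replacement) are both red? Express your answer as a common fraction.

After the first draw, 8 of the remaining 20 chips are red.
P = 8/20 × 7/19 = 56/380 = 14/95.

14/95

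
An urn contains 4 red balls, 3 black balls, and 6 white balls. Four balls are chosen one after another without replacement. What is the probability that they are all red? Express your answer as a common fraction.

1/715

P(every draw is red) = 4/13 × 3/12 × 2/11 × 1/10 = 24/17160 = 1/715.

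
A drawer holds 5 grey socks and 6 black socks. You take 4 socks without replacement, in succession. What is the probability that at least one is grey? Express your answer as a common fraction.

P(no grey) = 6/11 × 5/10 × 4/9 × 3/8 = 360/7920 = 1/22.
P(at least one) = 1 − 1/22 = 21/22.

21/22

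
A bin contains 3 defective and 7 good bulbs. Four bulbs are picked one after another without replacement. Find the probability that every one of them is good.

1/6

P = 7/10 × 6/9 × 5/8 × 4/7 = 840/5040 = 1/6.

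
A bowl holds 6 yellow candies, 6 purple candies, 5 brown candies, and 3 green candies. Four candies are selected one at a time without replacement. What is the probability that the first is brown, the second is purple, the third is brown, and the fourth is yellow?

Multiply the probability of each draw given the previous ones:
P = 5/20 × 6/19 × 4/18 × 6/17 = 720/116280 = 2/323.

2/323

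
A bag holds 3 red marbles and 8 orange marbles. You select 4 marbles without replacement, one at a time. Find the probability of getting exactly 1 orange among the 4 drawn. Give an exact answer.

4/165

One ordering (orange drawn first) has probability 8/11 × 3/10 × 2/9 × 1/8 = 48/7920 = 1/165.
There are C(4,1) = 4 such orderings, each equally likely, so P = 4 × 1/165 = 4/165.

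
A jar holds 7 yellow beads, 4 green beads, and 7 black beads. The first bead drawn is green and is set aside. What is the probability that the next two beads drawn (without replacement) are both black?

After the first draw, 7 of the remaining 17 beads are black.
P = 7/17 × 6/16 = 42/272 = 21/136.

21/136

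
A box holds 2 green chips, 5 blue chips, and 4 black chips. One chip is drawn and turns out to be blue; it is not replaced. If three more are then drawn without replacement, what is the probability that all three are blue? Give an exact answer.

After the first draw, 4 of the remaining 10 chips are blue.
P = 4/10 × 3/9 × 2/8 = 24/720 = 1/30.

1/30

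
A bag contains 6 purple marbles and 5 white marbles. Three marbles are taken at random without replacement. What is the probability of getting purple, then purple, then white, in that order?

5/33

Chain rule:
P = 6/11 × 5/10 × 5/9 = 150/990 = 5/33.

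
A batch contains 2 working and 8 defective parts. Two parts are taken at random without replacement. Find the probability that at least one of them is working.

P(no working) = 8/10 × 7/9 = 56/90 = 28/45.
P(at least one) = 1 − 28/45 = 17/45.

17/45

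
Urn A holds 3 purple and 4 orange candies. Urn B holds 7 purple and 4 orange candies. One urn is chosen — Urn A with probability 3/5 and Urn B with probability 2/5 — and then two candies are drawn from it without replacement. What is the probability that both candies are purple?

459/1925

From Urn A: P(both purple) = (3/7)(2/6) = 1/7.
From Urn B: P(both purple) = (7/11)(6/10) = 21/55.
Total probability = (3/5)(1/7) + (2/5)(21/55) = 459/1925.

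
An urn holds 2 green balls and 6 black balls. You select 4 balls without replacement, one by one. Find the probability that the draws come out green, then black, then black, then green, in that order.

1/28

Multiply the probability of each draw given the previous ones:
P = 2/8 × 6/7 × 5/6 × 1/5 = 60/1680 = 1/28.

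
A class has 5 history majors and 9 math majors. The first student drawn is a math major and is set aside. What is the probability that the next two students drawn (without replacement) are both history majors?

5/39

With the first student removed, 5 history majors remain out of 13.
P = 5/13 × 4/12 = 20/156 = 5/39.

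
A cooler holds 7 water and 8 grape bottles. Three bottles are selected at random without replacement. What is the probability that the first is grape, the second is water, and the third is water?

Multiply the probability of each draw given the previous ones:
P = 8/15 × 7/14 × 6/13 = 336/2730 = 8/65.

8/65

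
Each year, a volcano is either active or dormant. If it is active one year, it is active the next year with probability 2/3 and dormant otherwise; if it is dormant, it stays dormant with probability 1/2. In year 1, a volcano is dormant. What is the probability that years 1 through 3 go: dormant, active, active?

Year 1 is given. For each transition, use the conditional probability from the current state:
P(active | dormant) = 1/2; P(active | active) = 2/3.
P = 1/2 × 2/3 = 2/6 = 1/3.

1/3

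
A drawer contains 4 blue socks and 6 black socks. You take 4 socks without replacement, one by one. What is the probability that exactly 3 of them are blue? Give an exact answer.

4/35

One ordering (blue drawn first) has probability 4/10 × 3/9 × 2/8 × 6/7 = 144/5040 = 1/35.
There are C(4,3) = 4 such orderings, each equally likely, so P = 4 × 1/35 = 4/35.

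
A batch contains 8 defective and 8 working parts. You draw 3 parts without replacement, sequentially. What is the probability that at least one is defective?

9/10

P(no defective) = 8/16 × 7/15 × 6/14 = 336/3360 = 1/10.
P(at least one) = 1 − 1/10 = 9/10.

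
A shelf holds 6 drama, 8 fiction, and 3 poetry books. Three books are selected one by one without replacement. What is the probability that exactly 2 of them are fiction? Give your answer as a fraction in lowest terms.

One ordering (fiction drawn first) has probability 8/17 × 7/16 × 9/15 = 504/4080 = 21/170.
There are C(3,2) = 3 such orderings, each equally likely, so P = 3 × 21/170 = 63/170.

63/170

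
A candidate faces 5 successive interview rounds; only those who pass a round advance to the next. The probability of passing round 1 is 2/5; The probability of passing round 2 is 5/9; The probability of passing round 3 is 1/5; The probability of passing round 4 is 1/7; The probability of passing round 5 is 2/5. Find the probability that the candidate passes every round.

Multiplying along the chain,
P = 2/5 × 5/9 × 1/5 × 1/7 × 2/5 = 20/7875 = 4/1575.

4/1575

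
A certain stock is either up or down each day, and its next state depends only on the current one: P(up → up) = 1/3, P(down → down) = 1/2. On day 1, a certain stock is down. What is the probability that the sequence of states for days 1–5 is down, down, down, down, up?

1/16

Day 1 is given. For each transition, use the conditional probability from the current state:
P(down | down) = 1/2; P(down | down) = 1/2; P(down | down) = 1/2; P(up | down) = 1/2.
P = 1/2 × 1/2 × 1/2 × 1/2 = 1/16.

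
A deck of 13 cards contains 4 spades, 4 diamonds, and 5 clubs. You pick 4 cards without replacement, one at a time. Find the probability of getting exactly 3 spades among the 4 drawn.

36/715

One ordering (spades drawn first) has probability 4/13 × 3/12 × 2/11 × 9/10 = 216/17160 = 9/715.
There are C(4,3) = 4 such orderings, each equally likely, so P = 4 × 9/715 = 36/715.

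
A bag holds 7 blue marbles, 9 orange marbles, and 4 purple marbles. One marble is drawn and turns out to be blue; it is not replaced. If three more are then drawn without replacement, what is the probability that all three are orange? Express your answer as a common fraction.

28/323

With the first marble removed, 9 orange remain out of 19.
P = 9/19 × 8/18 × 7/17 = 504/5814 = 28/323.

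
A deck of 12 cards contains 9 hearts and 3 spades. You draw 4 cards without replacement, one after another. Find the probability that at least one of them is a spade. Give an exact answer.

P(no spades) = 9/12 × 8/11 × 7/10 × 6/9 = 3024/11880 = 14/55.
P(at least one) = 1 − 14/55 = 41/55.

41/55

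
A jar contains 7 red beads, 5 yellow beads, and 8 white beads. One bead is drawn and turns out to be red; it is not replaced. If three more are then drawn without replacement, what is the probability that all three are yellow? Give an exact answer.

10/969

After the first draw, 5 of the remaining 19 beads are yellow.
P = 5/19 × 4/18 × 3/17 = 60/5814 = 10/969.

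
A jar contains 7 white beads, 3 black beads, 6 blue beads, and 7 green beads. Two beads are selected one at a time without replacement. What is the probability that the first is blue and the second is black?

Multiply the probability of each draw given the previous ones:
P = 6/23 × 3/22 = 18/506 = 9/253.

9/253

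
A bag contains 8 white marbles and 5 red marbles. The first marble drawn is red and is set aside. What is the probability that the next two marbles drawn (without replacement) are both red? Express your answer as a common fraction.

1/11

After the first draw, 4 of the remaining 12 marbles are red.
P = 4/12 × 3/11 = 12/132 = 1/11.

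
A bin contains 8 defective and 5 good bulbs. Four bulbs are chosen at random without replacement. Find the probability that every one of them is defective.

14/143

P(all defective) = 8/13 × 7/12 × 6/11 × 5/10 = 1680/17160 = 14/143.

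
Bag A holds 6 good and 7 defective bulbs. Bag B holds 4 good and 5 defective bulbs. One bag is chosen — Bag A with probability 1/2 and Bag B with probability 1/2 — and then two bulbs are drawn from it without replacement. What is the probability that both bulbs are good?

7/39

From Bag A: P(both good) = (6/13)(5/12) = 5/26.
From Bag B: P(both good) = (4/9)(3/8) = 1/6.
Total probability = (1/2)(5/26) + (1/2)(1/6) = 7/39.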